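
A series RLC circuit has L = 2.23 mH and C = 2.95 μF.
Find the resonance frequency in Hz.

Step 1 — Resonance condition Im(Z)=0 gives ω₀ = 1/√(LC).
Step 2 — ω₀ = 1/√(0.00223·2.95e-06) = 1.233e+04 rad/s.
Step 3 — f₀ = ω₀/(2π) = 1962 Hz.

f₀ = 1962 Hz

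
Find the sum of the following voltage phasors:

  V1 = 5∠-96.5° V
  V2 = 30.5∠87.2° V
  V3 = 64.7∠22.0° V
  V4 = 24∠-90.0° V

Step 1 — Convert each phasor to rectangular form:
  V1 = 5·(cos(-96.5°) + j·sin(-96.5°)) = -0.566 - j4.968 V
  V2 = 30.5·(cos(87.2°) + j·sin(87.2°)) = 1.49 + j30.46 V
  V3 = 64.7·(cos(22.0°) + j·sin(22.0°)) = 59.99 + j24.24 V
  V4 = 24·(cos(-90.0°) + j·sin(-90.0°)) = 0 - j24 V
Step 2 — Sum components: V_total = 60.91 + j25.73 V.
Step 3 — Convert to polar: |V_total| = 66.13 V, ∠V_total = 22.9°.

V_total = 66.13∠22.9° V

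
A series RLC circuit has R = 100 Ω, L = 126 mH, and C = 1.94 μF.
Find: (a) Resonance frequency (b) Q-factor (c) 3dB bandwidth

Step 1 — Resonance: ω₀ = 1/√(LC) = 1/√(0.126·1.94e-06) = 2023 rad/s.
Step 2 — f₀ = ω₀/(2π) = 321.9 Hz.
Step 3 — Series Q: Q = ω₀L/R = 2023·0.126/100 = 2.548.
Step 4 — Bandwidth: Δω = ω₀/Q = 793.7 rad/s; BW = Δω/(2π) = 126.3 Hz.

(a) f₀ = 321.9 Hz  (b) Q = 2.548  (c) BW = 126.3 Hz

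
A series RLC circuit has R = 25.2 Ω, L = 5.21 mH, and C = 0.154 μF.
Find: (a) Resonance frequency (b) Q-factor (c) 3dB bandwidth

Step 1 — Resonance: ω₀ = 1/√(LC) = 1/√(0.00521·1.54e-07) = 3.53e+04 rad/s.
Step 2 — f₀ = ω₀/(2π) = 5619 Hz.
Step 3 — Series Q: Q = ω₀L/R = 3.53e+04·0.00521/25.2 = 7.299.
Step 4 — Bandwidth: Δω = ω₀/Q = 4837 rad/s; BW = Δω/(2π) = 769.8 Hz.

(a) f₀ = 5619 Hz  (b) Q = 7.299  (c) BW = 769.8 Hz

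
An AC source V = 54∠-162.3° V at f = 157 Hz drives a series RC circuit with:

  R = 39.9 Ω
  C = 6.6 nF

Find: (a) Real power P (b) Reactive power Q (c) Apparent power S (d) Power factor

Step 1 — Angular frequency: ω = 2π·f = 2π·157 = 986.5 rad/s.
Step 2 — Component impedances:
  R: Z = R = 39.9 Ω
  C: Z = 1/(jωC) = -j/(ω·C) = 0 - j1.536e+05 Ω
Step 3 — Series combination: Z_total = R + C = 39.9 - j1.536e+05 Ω = 1.536e+05∠-90.0° Ω.
Step 4 — Source phasor: V = 54∠-162.3° V = -51.44 - j16.42 V.
Step 5 — Current: I = V / Z = 0.0001068 - j0.000335 A = 0.0003516∠-72.3° A.
Step 6 — Complex power: S = V·I* = 4.932e-06 - j0.01899 VA.
Step 7 — Real power: P = Re(S) = 4.932e-06 W.
Step 8 — Reactive power: Q = Im(S) = -0.01899 VAR.
Step 9 — Apparent power: |S| = 0.01899 VA.
Step 10 — Power factor: PF = P/|S| = 0.0002598 (leading).

(a) P = 4.932e-06 W  (b) Q = -0.01899 VAR  (c) S = 0.01899 VA  (d) PF = 0.0002598 (leading)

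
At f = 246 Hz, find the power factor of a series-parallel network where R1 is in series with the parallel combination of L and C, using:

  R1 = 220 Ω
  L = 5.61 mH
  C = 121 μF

Step 1 — Angular frequency: ω = 2π·f = 2π·246 = 1546 rad/s.
Step 2 — Component impedances:
  R1: Z = R = 220 Ω
  L: Z = jωL = j·1546·0.00561 = 0 + j8.671 Ω
  C: Z = 1/(jωC) = -j/(ω·C) = 0 - j5.347 Ω
Step 3 — Parallel branch: L || C = 1/(1/L + 1/C) = 0 - j13.95 Ω.
Step 4 — Series with R1: Z_total = R1 + (L || C) = 220 - j13.95 Ω = 220.4∠-3.6° Ω.
Step 5 — Power factor: PF = cos(φ) = Re(Z)/|Z| = 220/220.44 = 0.998.
Step 6 — Type: Im(Z) = -13.95 ⇒ leading (phase φ = -3.6°).

PF = 0.998 (leading, φ = -3.6°)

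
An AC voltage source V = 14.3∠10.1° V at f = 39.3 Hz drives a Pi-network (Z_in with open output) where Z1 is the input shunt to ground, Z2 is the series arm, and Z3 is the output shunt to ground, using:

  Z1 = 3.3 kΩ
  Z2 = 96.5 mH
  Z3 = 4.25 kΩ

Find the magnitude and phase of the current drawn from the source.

Step 1 — Angular frequency: ω = 2π·f = 2π·39.3 = 246.9 rad/s.
Step 2 — Component impedances:
  Z1: Z = R = 3300 Ω
  Z2: Z = jωL = j·246.9·0.0965 = 0 + j23.83 Ω
  Z3: Z = R = 4250 Ω
Step 3 — With open output, the series arm Z2 and the output shunt Z3 appear in series to ground: Z2 + Z3 = 4250 + j23.83 Ω.
Step 4 — Parallel with input shunt Z1: Z_in = Z1 || (Z2 + Z3) = 1858 + j4.552 Ω = 1858∠0.1° Ω.
Step 5 — Source phasor: V = 14.3∠10.1° V = 14.08 + j2.508 V.
Step 6 — Ohm's law: I = V / Z_total = (14.08 + j2.508) / (1858 + j4.552) = 0.007582 + j0.001331 A.
Step 7 — Convert to polar: |I| = 0.007698 A, ∠I = 10.0°.

I = 0.007698∠10.0° A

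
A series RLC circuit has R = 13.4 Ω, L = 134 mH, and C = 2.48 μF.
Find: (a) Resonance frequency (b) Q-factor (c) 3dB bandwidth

Step 1 — Resonance: ω₀ = 1/√(LC) = 1/√(0.134·2.48e-06) = 1735 rad/s.
Step 2 — f₀ = ω₀/(2π) = 276.1 Hz.
Step 3 — Series Q: Q = ω₀L/R = 1735·0.134/13.4 = 17.35.
Step 4 — Bandwidth: Δω = ω₀/Q = 100 rad/s; BW = Δω/(2π) = 15.92 Hz.

(a) f₀ = 276.1 Hz  (b) Q = 17.35  (c) BW = 15.92 Hz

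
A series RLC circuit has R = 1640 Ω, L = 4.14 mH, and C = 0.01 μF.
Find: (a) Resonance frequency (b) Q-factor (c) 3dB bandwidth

Step 1 — Resonance: ω₀ = 1/√(LC) = 1/√(0.00414·1e-08) = 1.554e+05 rad/s.
Step 2 — f₀ = ω₀/(2π) = 2.474e+04 Hz.
Step 3 — Series Q: Q = ω₀L/R = 1.554e+05·0.00414/1640 = 0.3923.
Step 4 — Bandwidth: Δω = ω₀/Q = 3.961e+05 rad/s; BW = Δω/(2π) = 6.305e+04 Hz.

(a) f₀ = 2.474e+04 Hz  (b) Q = 0.3923  (c) BW = 6.305e+04 Hz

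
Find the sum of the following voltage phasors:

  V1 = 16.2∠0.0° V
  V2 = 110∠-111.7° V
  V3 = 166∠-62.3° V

Step 1 — Convert each phasor to rectangular form:
  V1 = 16.2·(cos(0.0°) + j·sin(0.0°)) = 16.2 V
  V2 = 110·(cos(-111.7°) + j·sin(-111.7°)) = -40.67 - j102.2 V
  V3 = 166·(cos(-62.3°) + j·sin(-62.3°)) = 77.16 - j147 V
Step 2 — Sum components: V_total = 52.69 - j249.2 V.
Step 3 — Convert to polar: |V_total| = 254.7 V, ∠V_total = -78.1°.

V_total = 254.7∠-78.1° V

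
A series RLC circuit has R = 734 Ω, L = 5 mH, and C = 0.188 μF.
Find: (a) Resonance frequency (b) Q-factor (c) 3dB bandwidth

Step 1 — Resonance: ω₀ = 1/√(LC) = 1/√(0.005·1.88e-07) = 3.262e+04 rad/s.
Step 2 — f₀ = ω₀/(2π) = 5191 Hz.
Step 3 — Series Q: Q = ω₀L/R = 3.262e+04·0.005/734 = 0.2222.
Step 4 — Bandwidth: Δω = ω₀/Q = 1.468e+05 rad/s; BW = Δω/(2π) = 2.336e+04 Hz.

(a) f₀ = 5191 Hz  (b) Q = 0.2222  (c) BW = 2.336e+04 Hz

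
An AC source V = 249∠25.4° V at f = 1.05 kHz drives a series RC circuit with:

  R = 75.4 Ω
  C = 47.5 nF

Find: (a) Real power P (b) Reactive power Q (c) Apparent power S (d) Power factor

Step 1 — Angular frequency: ω = 2π·f = 2π·1050 = 6597 rad/s.
Step 2 — Component impedances:
  R: Z = R = 75.4 Ω
  C: Z = 1/(jωC) = -j/(ω·C) = 0 - j3191 Ω
Step 3 — Series combination: Z_total = R + C = 75.4 - j3191 Ω = 3192∠-88.6° Ω.
Step 4 — Source phasor: V = 249∠25.4° V = 224.9 + j106.8 V.
Step 5 — Current: I = V / Z = -0.03179 + j0.07124 A = 0.07801∠114.0° A.
Step 6 — Complex power: S = V·I* = 0.4588 - j19.42 VA.
Step 7 — Real power: P = Re(S) = 0.4588 W.
Step 8 — Reactive power: Q = Im(S) = -19.42 VAR.
Step 9 — Apparent power: |S| = 19.42 VA.
Step 10 — Power factor: PF = P/|S| = 0.02362 (leading).

(a) P = 0.4588 W  (b) Q = -19.42 VAR  (c) S = 19.42 VA  (d) PF = 0.02362 (leading)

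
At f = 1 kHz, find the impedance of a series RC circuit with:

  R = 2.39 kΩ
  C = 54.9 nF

Step 1 — Angular frequency: ω = 2π·f = 2π·1000 = 6283 rad/s.
Step 2 — Component impedances:
  R: Z = R = 2390 Ω
  C: Z = 1/(jωC) = -j/(ω·C) = 0 - j2899 Ω
Step 3 — Series combination: Z_total = R + C = 2390 - j2899 Ω = 3757∠-50.5° Ω.

Z = 2390 - j2899 Ω = 3757∠-50.5° Ω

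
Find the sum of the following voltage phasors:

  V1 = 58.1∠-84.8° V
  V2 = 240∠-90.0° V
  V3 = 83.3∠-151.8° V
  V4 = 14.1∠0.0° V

Step 1 — Convert each phasor to rectangular form:
  V1 = 58.1·(cos(-84.8°) + j·sin(-84.8°)) = 5.266 - j57.86 V
  V2 = 240·(cos(-90.0°) + j·sin(-90.0°)) = 0 - j240 V
  V3 = 83.3·(cos(-151.8°) + j·sin(-151.8°)) = -73.41 - j39.36 V
  V4 = 14.1·(cos(0.0°) + j·sin(0.0°)) = 14.1 V
Step 2 — Sum components: V_total = -54.05 - j337.2 V.
Step 3 — Convert to polar: |V_total| = 341.5 V, ∠V_total = -99.1°.

V_total = 341.5∠-99.1° V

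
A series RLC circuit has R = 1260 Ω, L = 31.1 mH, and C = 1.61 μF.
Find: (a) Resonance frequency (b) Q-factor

Step 1 — Resonance condition Im(Z)=0 gives ω₀ = 1/√(LC).
Step 2 — ω₀ = 1/√(0.0311·1.61e-06) = 4469 rad/s.
Step 3 — f₀ = ω₀/(2π) = 711.3 Hz.
Step 4 — Series Q: Q = ω₀L/R = 4469·0.0311/1260 = 0.1103.

(a) f₀ = 711.3 Hz  (b) Q = 0.1103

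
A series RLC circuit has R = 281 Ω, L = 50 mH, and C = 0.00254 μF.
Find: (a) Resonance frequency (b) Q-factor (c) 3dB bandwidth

Step 1 — Resonance: ω₀ = 1/√(LC) = 1/√(0.05·2.54e-09) = 8.874e+04 rad/s.
Step 2 — f₀ = ω₀/(2π) = 1.412e+04 Hz.
Step 3 — Series Q: Q = ω₀L/R = 8.874e+04·0.05/281 = 15.79.
Step 4 — Bandwidth: Δω = ω₀/Q = 5620 rad/s; BW = Δω/(2π) = 894.5 Hz.

(a) f₀ = 1.412e+04 Hz  (b) Q = 15.79  (c) BW = 894.5 Hz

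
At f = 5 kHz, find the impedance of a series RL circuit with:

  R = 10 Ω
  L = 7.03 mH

Step 1 — Angular frequency: ω = 2π·f = 2π·5000 = 3.142e+04 rad/s.
Step 2 — Component impedances:
  R: Z = R = 10 Ω
  L: Z = jωL = j·3.142e+04·0.00703 = 0 + j220.9 Ω
Step 3 — Series combination: Z_total = R + L = 10 + j220.9 Ω = 221.1∠87.4° Ω.

Z = 10 + j220.9 Ω = 221.1∠87.4° Ω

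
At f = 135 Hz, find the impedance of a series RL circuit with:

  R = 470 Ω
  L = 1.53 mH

Step 1 — Angular frequency: ω = 2π·f = 2π·135 = 848.2 rad/s.
Step 2 — Component impedances:
  R: Z = R = 470 Ω
  L: Z = jωL = j·848.2·0.00153 = 0 + j1.298 Ω
Step 3 — Series combination: Z_total = R + L = 470 + j1.298 Ω = 470∠0.2° Ω.

Z = 470 + j1.298 Ω = 470∠0.2° Ω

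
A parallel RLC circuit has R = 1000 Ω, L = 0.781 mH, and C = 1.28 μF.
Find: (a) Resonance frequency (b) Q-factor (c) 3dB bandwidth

Step 1 — Resonance: ω₀ = 1/√(LC) = 1/√(0.000781·1.28e-06) = 3.163e+04 rad/s.
Step 2 — f₀ = ω₀/(2π) = 5034 Hz.
Step 3 — Parallel Q: Q = R/(ω₀L) = 1000/(3.163e+04·0.000781) = 40.48.
Step 4 — Bandwidth: Δω = ω₀/Q = 781.2 rad/s; BW = Δω/(2π) = 124.3 Hz.

(a) f₀ = 5034 Hz  (b) Q = 40.48  (c) BW = 124.3 Hz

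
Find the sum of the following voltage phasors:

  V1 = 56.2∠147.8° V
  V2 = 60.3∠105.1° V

Step 1 — Convert each phasor to rectangular form:
  V1 = 56.2·(cos(147.8°) + j·sin(147.8°)) = -47.56 + j29.95 V
  V2 = 60.3·(cos(105.1°) + j·sin(105.1°)) = -15.71 + j58.22 V
Step 2 — Sum components: V_total = -63.26 + j88.17 V.
Step 3 — Convert to polar: |V_total| = 108.5 V, ∠V_total = 125.7°.

V_total = 108.5∠125.7° V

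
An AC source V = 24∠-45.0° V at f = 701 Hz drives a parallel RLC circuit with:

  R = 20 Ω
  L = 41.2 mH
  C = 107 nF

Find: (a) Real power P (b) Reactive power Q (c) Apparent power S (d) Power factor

Step 1 — Angular frequency: ω = 2π·f = 2π·701 = 4405 rad/s.
Step 2 — Component impedances:
  R: Z = R = 20 Ω
  L: Z = jωL = j·4405·0.0412 = 0 + j181.5 Ω
  C: Z = 1/(jωC) = -j/(ω·C) = 0 - j2122 Ω
Step 3 — Parallel combination: 1/Z_total = 1/R + 1/L + 1/C; Z_total = 19.8 + j1.995 Ω = 19.9∠5.8° Ω.
Step 4 — Source phasor: V = 24∠-45.0° V = 16.97 - j16.97 V.
Step 5 — Current: I = V / Z = 0.763 - j0.934 A = 1.206∠-50.8° A.
Step 6 — Complex power: S = V·I* = 28.8 + j2.903 VA.
Step 7 — Real power: P = Re(S) = 28.8 W.
Step 8 — Reactive power: Q = Im(S) = 2.903 VAR.
Step 9 — Apparent power: |S| = 28.95 VA.
Step 10 — Power factor: PF = P/|S| = 0.995 (lagging).

(a) P = 28.8 W  (b) Q = 2.903 VAR  (c) S = 28.95 VA  (d) PF = 0.995 (lagging)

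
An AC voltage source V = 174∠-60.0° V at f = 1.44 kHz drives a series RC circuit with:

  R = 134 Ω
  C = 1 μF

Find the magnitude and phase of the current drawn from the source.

Step 1 — Angular frequency: ω = 2π·f = 2π·1440 = 9048 rad/s.
Step 2 — Component impedances:
  R: Z = R = 134 Ω
  C: Z = 1/(jωC) = -j/(ω·C) = 0 - j110.5 Ω
Step 3 — Series combination: Z_total = R + C = 134 - j110.5 Ω = 173.7∠-39.5° Ω.
Step 4 — Source phasor: V = 174∠-60.0° V = 87 - j150.7 V.
Step 5 — Ohm's law: I = V / Z_total = (87 - j150.7) / (134 - j110.5) = 0.9384 - j0.3505 A.
Step 6 — Convert to polar: |I| = 1.002 A, ∠I = -20.5°.

I = 1.002∠-20.5° A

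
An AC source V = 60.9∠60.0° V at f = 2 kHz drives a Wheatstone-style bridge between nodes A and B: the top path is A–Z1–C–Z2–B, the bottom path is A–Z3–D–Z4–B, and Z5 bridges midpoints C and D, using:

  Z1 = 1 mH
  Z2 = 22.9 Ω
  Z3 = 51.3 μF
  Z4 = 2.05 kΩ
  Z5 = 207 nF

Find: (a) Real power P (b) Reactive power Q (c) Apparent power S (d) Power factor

Step 1 — Angular frequency: ω = 2π·f = 2π·2000 = 1.257e+04 rad/s.
Step 2 — Component impedances:
  Z1: Z = jωL = j·1.257e+04·0.001 = 0 + j12.57 Ω
  Z2: Z = R = 22.9 Ω
  Z3: Z = 1/(jωC) = -j/(ω·C) = 0 - j1.551 Ω
  Z4: Z = R = 2050 Ω
  Z5: Z = 1/(jωC) = -j/(ω·C) = 0 - j384.4 Ω
Step 3 — Bridge requires nodal analysis (the Z5 bridge couples midpoints C and D, so the two paths cannot be reduced to a simple series/parallel combination). Setting node B to ground and injecting 1 A at node A, the 3-node admittance system at A, C, D solves to V_A = Z_AB = 22.73 + j12.7 Ω = 26.04∠29.2° Ω.
Step 4 — Source phasor: V = 60.9∠60.0° V = 30.45 + j52.74 V.
Step 5 — Current: I = V / Z = 2.009 + j1.197 A = 2.339∠30.8° A.
Step 6 — Complex power: S = V·I* = 124.3 + j69.51 VA.
Step 7 — Real power: P = Re(S) = 124.3 W.
Step 8 — Reactive power: Q = Im(S) = 69.51 VAR.
Step 9 — Apparent power: |S| = 142.4 VA.
Step 10 — Power factor: PF = P/|S| = 0.8729 (lagging).

(a) P = 124.3 W  (b) Q = 69.51 VAR  (c) S = 142.4 VA  (d) PF = 0.8729 (lagging)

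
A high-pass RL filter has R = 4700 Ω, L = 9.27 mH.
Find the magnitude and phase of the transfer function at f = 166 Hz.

Step 1 — Angular frequency: ω = 2π·166 = 1043 rad/s.
Step 2 — Transfer function: H(jω) = jωL/(R + jωL).
Step 3 — Numerator jωL = j·9.669; denominator R + jωL = 4700 + j9.669.
Step 4 — H = 4.232e-06 + j0.002057.
Step 5 — Magnitude: |H| = 0.002057 (-53.7 dB); phase: φ = 89.9°.

|H| = 0.002057 (-53.7 dB), φ = 89.9°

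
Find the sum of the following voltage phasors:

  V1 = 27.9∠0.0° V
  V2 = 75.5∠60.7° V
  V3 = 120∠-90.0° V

Step 1 — Convert each phasor to rectangular form:
  V1 = 27.9·(cos(0.0°) + j·sin(0.0°)) = 27.9 V
  V2 = 75.5·(cos(60.7°) + j·sin(60.7°)) = 36.95 + j65.84 V
  V3 = 120·(cos(-90.0°) + j·sin(-90.0°)) = 0 - j120 V
Step 2 — Sum components: V_total = 64.85 - j54.16 V.
Step 3 — Convert to polar: |V_total| = 84.49 V, ∠V_total = -39.9°.

V_total = 84.49∠-39.9° V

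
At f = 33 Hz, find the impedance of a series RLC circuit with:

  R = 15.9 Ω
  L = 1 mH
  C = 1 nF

Step 1 — Angular frequency: ω = 2π·f = 2π·33 = 207.3 rad/s.
Step 2 — Component impedances:
  R: Z = R = 15.9 Ω
  L: Z = jωL = j·207.3·0.001 = 0 + j0.2073 Ω
  C: Z = 1/(jωC) = -j/(ω·C) = 0 - j4.823e+06 Ω
Step 3 — Series combination: Z_total = R + L + C = 15.9 - j4.823e+06 Ω = 4.823e+06∠-90.0° Ω.

Z = 15.9 - j4.823e+06 Ω = 4.823e+06∠-90.0° Ω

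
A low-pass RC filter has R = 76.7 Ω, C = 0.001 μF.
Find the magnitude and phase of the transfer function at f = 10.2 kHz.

Step 1 — Angular frequency: ω = 2π·1.02e+04 = 6.409e+04 rad/s.
Step 2 — Transfer function: H(jω) = 1/(1 + jωRC).
Step 3 — Denominator: 1 + jωRC = 1 + j·6.409e+04·76.7·1e-09 = 1 + j0.004916.
Step 4 — H = 1 - j0.004915.
Step 5 — Magnitude: |H| = 1 (-0.0 dB); phase: φ = -0.3°.

|H| = 1 (-0.0 dB), φ = -0.3°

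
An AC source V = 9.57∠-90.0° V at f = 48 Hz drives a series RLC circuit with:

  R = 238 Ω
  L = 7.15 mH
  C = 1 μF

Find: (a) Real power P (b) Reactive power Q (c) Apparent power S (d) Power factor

Step 1 — Angular frequency: ω = 2π·f = 2π·48 = 301.6 rad/s.
Step 2 — Component impedances:
  R: Z = R = 238 Ω
  L: Z = jωL = j·301.6·0.00715 = 0 + j2.156 Ω
  C: Z = 1/(jωC) = -j/(ω·C) = 0 - j3316 Ω
Step 3 — Series combination: Z_total = R + L + C = 238 - j3314 Ω = 3322∠-85.9° Ω.
Step 4 — Source phasor: V = 9.57∠-90.0° V = 0 - j9.57 V.
Step 5 — Current: I = V / Z = 0.002873 - j0.0002064 A = 0.002881∠-4.1° A.
Step 6 — Complex power: S = V·I* = 0.001975 - j0.0275 VA.
Step 7 — Real power: P = Re(S) = 0.001975 W.
Step 8 — Reactive power: Q = Im(S) = -0.0275 VAR.
Step 9 — Apparent power: |S| = 0.02757 VA.
Step 10 — Power factor: PF = P/|S| = 0.07164 (leading).

(a) P = 0.001975 W  (b) Q = -0.0275 VAR  (c) S = 0.02757 VA  (d) PF = 0.07164 (leading)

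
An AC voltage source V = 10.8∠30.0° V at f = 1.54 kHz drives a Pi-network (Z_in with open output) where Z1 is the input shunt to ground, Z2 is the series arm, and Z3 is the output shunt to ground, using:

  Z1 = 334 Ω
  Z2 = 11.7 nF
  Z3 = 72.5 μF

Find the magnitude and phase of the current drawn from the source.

Step 1 — Angular frequency: ω = 2π·f = 2π·1540 = 9676 rad/s.
Step 2 — Component impedances:
  Z1: Z = R = 334 Ω
  Z2: Z = 1/(jωC) = -j/(ω·C) = 0 - j8833 Ω
  Z3: Z = 1/(jωC) = -j/(ω·C) = 0 - j1.425 Ω
Step 3 — With open output, the series arm Z2 and the output shunt Z3 appear in series to ground: Z2 + Z3 = 0 - j8835 Ω.
Step 4 — Parallel with input shunt Z1: Z_in = Z1 || (Z2 + Z3) = 333.5 - j12.61 Ω = 333.8∠-2.2° Ω.
Step 5 — Source phasor: V = 10.8∠30.0° V = 9.353 + j5.4 V.
Step 6 — Ohm's law: I = V / Z_total = (9.353 + j5.4) / (333.5 - j12.61) = 0.02739 + j0.01723 A.
Step 7 — Convert to polar: |I| = 0.03236 A, ∠I = 32.2°.

I = 0.03236∠32.2° A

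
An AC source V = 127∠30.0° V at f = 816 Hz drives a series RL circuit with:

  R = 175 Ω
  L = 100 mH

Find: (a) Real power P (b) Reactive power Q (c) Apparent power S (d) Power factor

Step 1 — Angular frequency: ω = 2π·f = 2π·816 = 5127 rad/s.
Step 2 — Component impedances:
  R: Z = R = 175 Ω
  L: Z = jωL = j·5127·0.1 = 0 + j512.7 Ω
Step 3 — Series combination: Z_total = R + L = 175 + j512.7 Ω = 541.8∠71.2° Ω.
Step 4 — Source phasor: V = 127∠30.0° V = 110 + j63.5 V.
Step 5 — Current: I = V / Z = 0.1765 - j0.1543 A = 0.2344∠-41.2° A.
Step 6 — Complex power: S = V·I* = 9.617 + j28.18 VA.
Step 7 — Real power: P = Re(S) = 9.617 W.
Step 8 — Reactive power: Q = Im(S) = 28.18 VAR.
Step 9 — Apparent power: |S| = 29.77 VA.
Step 10 — Power factor: PF = P/|S| = 0.323 (lagging).

(a) P = 9.617 W  (b) Q = 28.18 VAR  (c) S = 29.77 VA  (d) PF = 0.323 (lagging)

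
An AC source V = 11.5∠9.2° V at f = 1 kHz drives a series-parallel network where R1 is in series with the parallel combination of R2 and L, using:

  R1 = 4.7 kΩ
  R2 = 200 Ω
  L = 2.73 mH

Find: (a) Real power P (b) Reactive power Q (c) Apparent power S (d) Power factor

Step 1 — Angular frequency: ω = 2π·f = 2π·1000 = 6283 rad/s.
Step 2 — Component impedances:
  R1: Z = R = 4700 Ω
  R2: Z = R = 200 Ω
  L: Z = jωL = j·6283·0.00273 = 0 + j17.15 Ω
Step 3 — Parallel branch: R2 || L = 1/(1/R2 + 1/L) = 1.46 + j17.03 Ω.
Step 4 — Series with R1: Z_total = R1 + (R2 || L) = 4701 + j17.03 Ω = 4701∠0.2° Ω.
Step 5 — Source phasor: V = 11.5∠9.2° V = 11.35 + j1.839 V.
Step 6 — Current: I = V / Z = 0.002416 + j0.0003823 A = 0.002446∠9.0° A.
Step 7 — Complex power: S = V·I* = 0.02813 + j0.0001019 VA.
Step 8 — Real power: P = Re(S) = 0.02813 W.
Step 9 — Reactive power: Q = Im(S) = 0.0001019 VAR.
Step 10 — Apparent power: |S| = 0.02813 VA.
Step 11 — Power factor: PF = P/|S| = 1 (lagging).

(a) P = 0.02813 W  (b) Q = 0.0001019 VAR  (c) S = 0.02813 VA  (d) PF = 1 (lagging)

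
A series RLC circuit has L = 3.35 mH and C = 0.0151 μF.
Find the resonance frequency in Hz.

Step 1 — Resonance condition Im(Z)=0 gives ω₀ = 1/√(LC).
Step 2 — ω₀ = 1/√(0.00335·1.51e-08) = 1.406e+05 rad/s.
Step 3 — f₀ = ω₀/(2π) = 2.238e+04 Hz.

f₀ = 2.238e+04 Hz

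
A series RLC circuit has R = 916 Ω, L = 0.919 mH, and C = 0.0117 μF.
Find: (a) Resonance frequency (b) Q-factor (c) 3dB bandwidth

Step 1 — Resonance: ω₀ = 1/√(LC) = 1/√(0.000919·1.17e-08) = 3.05e+05 rad/s.
Step 2 — f₀ = ω₀/(2π) = 4.854e+04 Hz.
Step 3 — Series Q: Q = ω₀L/R = 3.05e+05·0.000919/916 = 0.306.
Step 4 — Bandwidth: Δω = ω₀/Q = 9.967e+05 rad/s; BW = Δω/(2π) = 1.586e+05 Hz.

(a) f₀ = 4.854e+04 Hz  (b) Q = 0.306  (c) BW = 1.586e+05 Hz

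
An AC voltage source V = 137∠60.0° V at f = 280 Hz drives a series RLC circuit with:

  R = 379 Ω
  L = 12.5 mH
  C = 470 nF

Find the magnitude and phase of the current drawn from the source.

Step 1 — Angular frequency: ω = 2π·f = 2π·280 = 1759 rad/s.
Step 2 — Component impedances:
  R: Z = R = 379 Ω
  L: Z = jωL = j·1759·0.0125 = 0 + j21.99 Ω
  C: Z = 1/(jωC) = -j/(ω·C) = 0 - j1209 Ω
Step 3 — Series combination: Z_total = R + L + C = 379 - j1187 Ω = 1246∠-72.3° Ω.
Step 4 — Source phasor: V = 137∠60.0° V = 68.5 + j118.6 V.
Step 5 — Ohm's law: I = V / Z_total = (68.5 + j118.6) / (379 - j1187) = -0.07397 + j0.0813 A.
Step 6 — Convert to polar: |I| = 0.1099 A, ∠I = 132.3°.

I = 0.1099∠132.3° A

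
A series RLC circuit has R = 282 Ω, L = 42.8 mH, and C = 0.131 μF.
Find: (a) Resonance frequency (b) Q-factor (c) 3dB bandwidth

Step 1 — Resonance condition Im(Z)=0 gives ω₀ = 1/√(LC).
Step 2 — ω₀ = 1/√(0.0428·1.31e-07) = 1.335e+04 rad/s.
Step 3 — f₀ = ω₀/(2π) = 2126 Hz.
Step 4 — Series Q: Q = ω₀L/R = 1.335e+04·0.0428/282 = 2.027.
Step 5 — 3dB bandwidth: Δω = ω₀/Q = 6589 rad/s; BW = Δω/(2π) = 1049 Hz.

(a) f₀ = 2126 Hz  (b) Q = 2.027  (c) BW = 1049 Hz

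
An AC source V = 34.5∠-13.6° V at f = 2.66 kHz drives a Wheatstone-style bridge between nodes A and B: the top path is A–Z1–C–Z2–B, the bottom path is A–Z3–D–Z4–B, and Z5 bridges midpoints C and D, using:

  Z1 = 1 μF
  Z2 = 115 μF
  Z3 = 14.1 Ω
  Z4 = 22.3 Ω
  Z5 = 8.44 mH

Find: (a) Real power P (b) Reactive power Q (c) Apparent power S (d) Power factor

Step 1 — Angular frequency: ω = 2π·f = 2π·2660 = 1.671e+04 rad/s.
Step 2 — Component impedances:
  Z1: Z = 1/(jωC) = -j/(ω·C) = 0 - j59.83 Ω
  Z2: Z = 1/(jωC) = -j/(ω·C) = 0 - j0.5203 Ω
  Z3: Z = R = 14.1 Ω
  Z4: Z = R = 22.3 Ω
  Z5: Z = jωL = j·1.671e+04·0.00844 = 0 + j141.1 Ω
Step 3 — Bridge requires nodal analysis (the Z5 bridge couples midpoints C and D, so the two paths cannot be reduced to a simple series/parallel combination). Setting node B to ground and injecting 1 A at node A, the 3-node admittance system at A, C, D solves to V_A = Z_AB = 28.81 - j14.58 Ω = 32.29∠-26.8° Ω.
Step 4 — Source phasor: V = 34.5∠-13.6° V = 33.53 - j8.112 V.
Step 5 — Current: I = V / Z = 1.04 + j0.2447 A = 1.068∠13.2° A.
Step 6 — Complex power: S = V·I* = 32.89 - j16.64 VA.
Step 7 — Real power: P = Re(S) = 32.89 W.
Step 8 — Reactive power: Q = Im(S) = -16.64 VAR.
Step 9 — Apparent power: |S| = 36.86 VA.
Step 10 — Power factor: PF = P/|S| = 0.8923 (leading).

(a) P = 32.89 W  (b) Q = -16.64 VAR  (c) S = 36.86 VA  (d) PF = 0.8923 (leading)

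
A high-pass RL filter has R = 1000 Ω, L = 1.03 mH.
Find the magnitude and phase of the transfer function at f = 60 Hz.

Step 1 — Angular frequency: ω = 2π·60 = 377 rad/s.
Step 2 — Transfer function: H(jω) = jωL/(R + jωL).
Step 3 — Numerator jωL = j·0.3883; denominator R + jωL = 1000 + j0.3883.
Step 4 — H = 1.508e-07 + j0.0003883.
Step 5 — Magnitude: |H| = 0.0003883 (-68.2 dB); phase: φ = 90.0°.

|H| = 0.0003883 (-68.2 dB), φ = 90.0°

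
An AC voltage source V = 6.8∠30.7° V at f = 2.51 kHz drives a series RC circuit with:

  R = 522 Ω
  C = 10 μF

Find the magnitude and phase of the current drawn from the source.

Step 1 — Angular frequency: ω = 2π·f = 2π·2510 = 1.577e+04 rad/s.
Step 2 — Component impedances:
  R: Z = R = 522 Ω
  C: Z = 1/(jωC) = -j/(ω·C) = 0 - j6.341 Ω
Step 3 — Series combination: Z_total = R + C = 522 - j6.341 Ω = 522∠-0.7° Ω.
Step 4 — Source phasor: V = 6.8∠30.7° V = 5.847 + j3.472 V.
Step 5 — Ohm's law: I = V / Z_total = (5.847 + j3.472) / (522 - j6.341) = 0.01112 + j0.006786 A.
Step 6 — Convert to polar: |I| = 0.01303 A, ∠I = 31.4°.

I = 0.01303∠31.4° A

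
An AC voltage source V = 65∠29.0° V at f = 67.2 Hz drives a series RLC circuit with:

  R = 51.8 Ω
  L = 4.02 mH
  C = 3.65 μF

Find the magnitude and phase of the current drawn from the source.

Step 1 — Angular frequency: ω = 2π·f = 2π·67.2 = 422.2 rad/s.
Step 2 — Component impedances:
  R: Z = R = 51.8 Ω
  L: Z = jωL = j·422.2·0.00402 = 0 + j1.697 Ω
  C: Z = 1/(jωC) = -j/(ω·C) = 0 - j648.9 Ω
Step 3 — Series combination: Z_total = R + L + C = 51.8 - j647.2 Ω = 649.2∠-85.4° Ω.
Step 4 — Source phasor: V = 65∠29.0° V = 56.85 + j31.51 V.
Step 5 — Ohm's law: I = V / Z_total = (56.85 + j31.51) / (51.8 - j647.2) = -0.0414 + j0.09116 A.
Step 6 — Convert to polar: |I| = 0.1001 A, ∠I = 114.4°.

I = 0.1001∠114.4° A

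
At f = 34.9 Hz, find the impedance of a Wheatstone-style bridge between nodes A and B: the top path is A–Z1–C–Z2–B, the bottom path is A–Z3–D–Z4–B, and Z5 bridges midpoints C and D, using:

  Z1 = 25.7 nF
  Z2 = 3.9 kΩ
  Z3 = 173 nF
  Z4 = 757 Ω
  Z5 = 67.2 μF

Step 1 — Angular frequency: ω = 2π·f = 2π·34.9 = 219.3 rad/s.
Step 2 — Component impedances:
  Z1: Z = 1/(jωC) = -j/(ω·C) = 0 - j1.774e+05 Ω
  Z2: Z = R = 3900 Ω
  Z3: Z = 1/(jωC) = -j/(ω·C) = 0 - j2.636e+04 Ω
  Z4: Z = R = 757 Ω
  Z5: Z = 1/(jωC) = -j/(ω·C) = 0 - j67.86 Ω
Step 3 — Bridge requires nodal analysis (the Z5 bridge couples midpoints C and D, so the two paths cannot be reduced to a simple series/parallel combination). Setting node B to ground and injecting 1 A at node A, the 3-node admittance system at A, C, D solves to V_A = Z_AB = 633.9 - j2.295e+04 Ω = 2.296e+04∠-88.4° Ω.

Z = 633.9 - j2.295e+04 Ω = 2.296e+04∠-88.4° Ω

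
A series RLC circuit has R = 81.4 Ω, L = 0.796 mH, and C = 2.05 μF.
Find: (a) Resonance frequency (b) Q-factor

Step 1 — Resonance condition Im(Z)=0 gives ω₀ = 1/√(LC).
Step 2 — ω₀ = 1/√(0.000796·2.05e-06) = 2.476e+04 rad/s.
Step 3 — f₀ = ω₀/(2π) = 3940 Hz.
Step 4 — Series Q: Q = ω₀L/R = 2.476e+04·0.000796/81.4 = 0.2421.

(a) f₀ = 3940 Hz  (b) Q = 0.2421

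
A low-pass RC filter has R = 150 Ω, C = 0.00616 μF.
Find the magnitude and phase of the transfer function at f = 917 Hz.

Step 1 — Angular frequency: ω = 2π·917 = 5762 rad/s.
Step 2 — Transfer function: H(jω) = 1/(1 + jωRC).
Step 3 — Denominator: 1 + jωRC = 1 + j·5762·150·6.16e-09 = 1 + j0.005324.
Step 4 — H = 1 - j0.005324.
Step 5 — Magnitude: |H| = 1 (-0.0 dB); phase: φ = -0.3°.

|H| = 1 (-0.0 dB), φ = -0.3°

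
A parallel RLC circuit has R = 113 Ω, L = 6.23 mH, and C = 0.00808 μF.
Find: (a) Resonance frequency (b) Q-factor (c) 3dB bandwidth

Step 1 — Resonance: ω₀ = 1/√(LC) = 1/√(0.00623·8.08e-09) = 1.409e+05 rad/s.
Step 2 — f₀ = ω₀/(2π) = 2.243e+04 Hz.
Step 3 — Parallel Q: Q = R/(ω₀L) = 113/(1.409e+05·0.00623) = 0.1287.
Step 4 — Bandwidth: Δω = ω₀/Q = 1.095e+06 rad/s; BW = Δω/(2π) = 1.743e+05 Hz.

(a) f₀ = 2.243e+04 Hz  (b) Q = 0.1287  (c) BW = 1.743e+05 Hz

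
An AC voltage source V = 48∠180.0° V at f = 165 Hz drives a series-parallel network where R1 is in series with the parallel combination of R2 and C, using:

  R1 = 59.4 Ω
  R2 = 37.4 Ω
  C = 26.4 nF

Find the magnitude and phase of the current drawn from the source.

Step 1 — Angular frequency: ω = 2π·f = 2π·165 = 1037 rad/s.
Step 2 — Component impedances:
  R1: Z = R = 59.4 Ω
  R2: Z = R = 37.4 Ω
  C: Z = 1/(jωC) = -j/(ω·C) = 0 - j3.654e+04 Ω
Step 3 — Parallel branch: R2 || C = 1/(1/R2 + 1/C) = 37.4 - j0.03828 Ω.
Step 4 — Series with R1: Z_total = R1 + (R2 || C) = 96.8 - j0.03828 Ω = 96.8∠-0.0° Ω.
Step 5 — Source phasor: V = 48∠180.0° V = -48 V.
Step 6 — Ohm's law: I = V / Z_total = (-48) / (96.8 - j0.03828) = -0.4959 - j0.0001961 A.
Step 7 — Convert to polar: |I| = 0.4959 A, ∠I = -180.0°.

I = 0.4959∠-180.0° A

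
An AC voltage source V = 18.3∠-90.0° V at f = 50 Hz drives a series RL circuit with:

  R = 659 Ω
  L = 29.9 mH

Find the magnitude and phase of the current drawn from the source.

Step 1 — Angular frequency: ω = 2π·f = 2π·50 = 314.2 rad/s.
Step 2 — Component impedances:
  R: Z = R = 659 Ω
  L: Z = jωL = j·314.2·0.0299 = 0 + j9.393 Ω
Step 3 — Series combination: Z_total = R + L = 659 + j9.393 Ω = 659.1∠0.8° Ω.
Step 4 — Source phasor: V = 18.3∠-90.0° V = 0 - j18.3 V.
Step 5 — Ohm's law: I = V / Z_total = (0 - j18.3) / (659 + j9.393) = -0.0003957 - j0.02776 A.
Step 6 — Convert to polar: |I| = 0.02777 A, ∠I = -90.8°.

I = 0.02777∠-90.8° A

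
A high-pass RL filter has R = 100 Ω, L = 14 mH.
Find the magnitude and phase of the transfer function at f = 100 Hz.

Step 1 — Angular frequency: ω = 2π·100 = 628.3 rad/s.
Step 2 — Transfer function: H(jω) = jωL/(R + jωL).
Step 3 — Numerator jωL = j·8.796; denominator R + jωL = 100 + j8.796.
Step 4 — H = 0.007678 + j0.08729.
Step 5 — Magnitude: |H| = 0.08763 (-21.1 dB); phase: φ = 85.0°.

|H| = 0.08763 (-21.1 dB), φ = 85.0°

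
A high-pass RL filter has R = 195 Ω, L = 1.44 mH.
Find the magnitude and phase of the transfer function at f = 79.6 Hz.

Step 1 — Angular frequency: ω = 2π·79.6 = 500.1 rad/s.
Step 2 — Transfer function: H(jω) = jωL/(R + jωL).
Step 3 — Numerator jωL = j·0.7202; denominator R + jωL = 195 + j0.7202.
Step 4 — H = 1.364e-05 + j0.003693.
Step 5 — Magnitude: |H| = 0.003693 (-48.7 dB); phase: φ = 89.8°.

|H| = 0.003693 (-48.7 dB), φ = 89.8°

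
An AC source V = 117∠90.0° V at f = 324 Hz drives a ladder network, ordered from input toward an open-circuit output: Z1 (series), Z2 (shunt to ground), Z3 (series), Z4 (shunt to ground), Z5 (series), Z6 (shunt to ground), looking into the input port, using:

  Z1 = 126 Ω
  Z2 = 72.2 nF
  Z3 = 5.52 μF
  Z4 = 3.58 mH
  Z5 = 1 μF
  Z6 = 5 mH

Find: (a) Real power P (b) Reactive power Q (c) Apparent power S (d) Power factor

Step 1 — Angular frequency: ω = 2π·f = 2π·324 = 2036 rad/s.
Step 2 — Component impedances:
  Z1: Z = R = 126 Ω
  Z2: Z = 1/(jωC) = -j/(ω·C) = 0 - j6804 Ω
  Z3: Z = 1/(jωC) = -j/(ω·C) = 0 - j88.99 Ω
  Z4: Z = jωL = j·2036·0.00358 = 0 + j7.288 Ω
  Z5: Z = 1/(jωC) = -j/(ω·C) = 0 - j491.2 Ω
  Z6: Z = jωL = j·2036·0.005 = 0 + j10.18 Ω
Step 3 — Ladder network (open output): work backward from the far end, alternating series and parallel combinations. Z_in = 126 - j80.62 Ω = 149.6∠-32.6° Ω.
Step 4 — Source phasor: V = 117∠90.0° V = 0 + j117 V.
Step 5 — Current: I = V / Z = -0.4216 + j0.6588 A = 0.7822∠122.6° A.
Step 6 — Complex power: S = V·I* = 77.08 - j49.32 VA.
Step 7 — Real power: P = Re(S) = 77.08 W.
Step 8 — Reactive power: Q = Im(S) = -49.32 VAR.
Step 9 — Apparent power: |S| = 91.51 VA.
Step 10 — Power factor: PF = P/|S| = 0.8423 (leading).

(a) P = 77.08 W  (b) Q = -49.32 VAR  (c) S = 91.51 VA  (d) PF = 0.8423 (leading)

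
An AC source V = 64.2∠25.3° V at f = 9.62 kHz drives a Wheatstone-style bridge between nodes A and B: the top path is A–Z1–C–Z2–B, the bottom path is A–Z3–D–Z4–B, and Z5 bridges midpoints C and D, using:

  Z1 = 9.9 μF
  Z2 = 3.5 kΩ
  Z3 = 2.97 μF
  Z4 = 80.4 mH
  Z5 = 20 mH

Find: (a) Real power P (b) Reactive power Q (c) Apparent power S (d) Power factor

Step 1 — Angular frequency: ω = 2π·f = 2π·9620 = 6.044e+04 rad/s.
Step 2 — Component impedances:
  Z1: Z = 1/(jωC) = -j/(ω·C) = 0 - j1.671 Ω
  Z2: Z = R = 3500 Ω
  Z3: Z = 1/(jωC) = -j/(ω·C) = 0 - j5.57 Ω
  Z4: Z = jωL = j·6.044e+04·0.0804 = 0 + j4860 Ω
  Z5: Z = jωL = j·6.044e+04·0.02 = 0 + j1209 Ω
Step 3 — Bridge requires nodal analysis (the Z5 bridge couples midpoints C and D, so the two paths cannot be reduced to a simple series/parallel combination). Setting node B to ground and injecting 1 A at node A, the 3-node admittance system at A, C, D solves to V_A = Z_AB = 2304 + j1660 Ω = 2840∠35.8° Ω.
Step 4 — Source phasor: V = 64.2∠25.3° V = 58.04 + j27.44 V.
Step 5 — Current: I = V / Z = 0.02223 - j0.00411 A = 0.02261∠-10.5° A.
Step 6 — Complex power: S = V·I* = 1.178 + j0.8485 VA.
Step 7 — Real power: P = Re(S) = 1.178 W.
Step 8 — Reactive power: Q = Im(S) = 0.8485 VAR.
Step 9 — Apparent power: |S| = 1.451 VA.
Step 10 — Power factor: PF = P/|S| = 0.8113 (lagging).

(a) P = 1.178 W  (b) Q = 0.8485 VAR  (c) S = 1.451 VA  (d) PF = 0.8113 (lagging)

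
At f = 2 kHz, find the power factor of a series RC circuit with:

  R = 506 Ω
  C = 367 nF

Step 1 — Angular frequency: ω = 2π·f = 2π·2000 = 1.257e+04 rad/s.
Step 2 — Component impedances:
  R: Z = R = 506 Ω
  C: Z = 1/(jωC) = -j/(ω·C) = 0 - j216.8 Ω
Step 3 — Series combination: Z_total = R + C = 506 - j216.8 Ω = 550.5∠-23.2° Ω.
Step 4 — Power factor: PF = cos(φ) = Re(Z)/|Z| = 506/550.5 = 0.9192.
Step 5 — Type: Im(Z) = -216.8 ⇒ leading (phase φ = -23.2°).

PF = 0.9192 (leading, φ = -23.2°)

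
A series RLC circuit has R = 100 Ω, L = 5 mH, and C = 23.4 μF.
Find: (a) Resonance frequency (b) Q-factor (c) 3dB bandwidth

Step 1 — Resonance: ω₀ = 1/√(LC) = 1/√(0.005·2.34e-05) = 2924 rad/s.
Step 2 — f₀ = ω₀/(2π) = 465.3 Hz.
Step 3 — Series Q: Q = ω₀L/R = 2924·0.005/100 = 0.1462.
Step 4 — Bandwidth: Δω = ω₀/Q = 2e+04 rad/s; BW = Δω/(2π) = 3183 Hz.

(a) f₀ = 465.3 Hz  (b) Q = 0.1462  (c) BW = 3183 Hz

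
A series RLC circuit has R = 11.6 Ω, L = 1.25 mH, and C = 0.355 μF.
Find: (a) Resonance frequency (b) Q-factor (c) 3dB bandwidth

Step 1 — Resonance condition Im(Z)=0 gives ω₀ = 1/√(LC).
Step 2 — ω₀ = 1/√(0.00125·3.55e-07) = 4.747e+04 rad/s.
Step 3 — f₀ = ω₀/(2π) = 7555 Hz.
Step 4 — Series Q: Q = ω₀L/R = 4.747e+04·0.00125/11.6 = 5.115.
Step 5 — 3dB bandwidth: Δω = ω₀/Q = 9280 rad/s; BW = Δω/(2π) = 1477 Hz.

(a) f₀ = 7555 Hz  (b) Q = 5.115  (c) BW = 1477 Hz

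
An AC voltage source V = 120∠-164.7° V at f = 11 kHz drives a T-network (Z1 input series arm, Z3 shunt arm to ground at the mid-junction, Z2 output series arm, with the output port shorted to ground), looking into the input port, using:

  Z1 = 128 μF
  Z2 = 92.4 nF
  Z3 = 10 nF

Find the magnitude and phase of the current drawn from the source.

Step 1 — Angular frequency: ω = 2π·f = 2π·1.1e+04 = 6.912e+04 rad/s.
Step 2 — Component impedances:
  Z1: Z = 1/(jωC) = -j/(ω·C) = 0 - j0.113 Ω
  Z2: Z = 1/(jωC) = -j/(ω·C) = 0 - j156.6 Ω
  Z3: Z = 1/(jωC) = -j/(ω·C) = 0 - j1447 Ω
Step 3 — With the output port shorted to ground, the output series arm Z2 runs from the junction to ground; the shunt arm Z3 also runs from the junction to ground. They appear in parallel: Z3 || Z2 = 0 - j141.3 Ω.
Step 4 — Series with input arm Z1: Z_in = Z1 + (Z3 || Z2) = 0 - j141.4 Ω = 141.4∠-90.0° Ω.
Step 5 — Source phasor: V = 120∠-164.7° V = -115.7 - j31.66 V.
Step 6 — Ohm's law: I = V / Z_total = (-115.7 - j31.66) / (0 - j141.4) = 0.2239 - j0.8185 A.
Step 7 — Convert to polar: |I| = 0.8486 A, ∠I = -74.7°.

I = 0.8486∠-74.7° A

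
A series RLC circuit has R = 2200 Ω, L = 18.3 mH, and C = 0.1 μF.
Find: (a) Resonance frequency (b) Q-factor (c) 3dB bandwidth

Step 1 — Resonance: ω₀ = 1/√(LC) = 1/√(0.0183·1e-07) = 2.338e+04 rad/s.
Step 2 — f₀ = ω₀/(2π) = 3720 Hz.
Step 3 — Series Q: Q = ω₀L/R = 2.338e+04·0.0183/2200 = 0.1944.
Step 4 — Bandwidth: Δω = ω₀/Q = 1.202e+05 rad/s; BW = Δω/(2π) = 1.913e+04 Hz.

(a) f₀ = 3720 Hz  (b) Q = 0.1944  (c) BW = 1.913e+04 Hz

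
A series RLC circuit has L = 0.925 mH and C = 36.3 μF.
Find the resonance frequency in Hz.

Step 1 — Resonance condition Im(Z)=0 gives ω₀ = 1/√(LC).
Step 2 — ω₀ = 1/√(0.000925·3.63e-05) = 5457 rad/s.
Step 3 — f₀ = ω₀/(2π) = 868.6 Hz.

f₀ = 868.6 Hz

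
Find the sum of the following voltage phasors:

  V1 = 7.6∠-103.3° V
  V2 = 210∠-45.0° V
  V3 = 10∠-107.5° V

Step 1 — Convert each phasor to rectangular form:
  V1 = 7.6·(cos(-103.3°) + j·sin(-103.3°)) = -1.748 - j7.396 V
  V2 = 210·(cos(-45.0°) + j·sin(-45.0°)) = 148.5 - j148.5 V
  V3 = 10·(cos(-107.5°) + j·sin(-107.5°)) = -3.007 - j9.537 V
Step 2 — Sum components: V_total = 143.7 - j165.4 V.
Step 3 — Convert to polar: |V_total| = 219.1 V, ∠V_total = -49.0°.

V_total = 219.1∠-49.0° V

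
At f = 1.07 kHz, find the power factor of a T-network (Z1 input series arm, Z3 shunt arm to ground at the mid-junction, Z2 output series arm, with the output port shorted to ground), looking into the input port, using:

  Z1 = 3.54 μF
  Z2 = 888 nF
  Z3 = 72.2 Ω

Step 1 — Angular frequency: ω = 2π·f = 2π·1070 = 6723 rad/s.
Step 2 — Component impedances:
  Z1: Z = 1/(jωC) = -j/(ω·C) = 0 - j42.02 Ω
  Z2: Z = 1/(jωC) = -j/(ω·C) = 0 - j167.5 Ω
  Z3: Z = R = 72.2 Ω
Step 3 — With the output port shorted to ground, the output series arm Z2 runs from the junction to ground; the shunt arm Z3 also runs from the junction to ground. They appear in parallel: Z3 || Z2 = 60.89 - j26.24 Ω.
Step 4 — Series with input arm Z1: Z_in = Z1 + (Z3 || Z2) = 60.89 - j68.26 Ω = 91.47∠-48.3° Ω.
Step 5 — Power factor: PF = cos(φ) = Re(Z)/|Z| = 60.888/91.472 = 0.6656.
Step 6 — Type: Im(Z) = -68.26 ⇒ leading (phase φ = -48.3°).

PF = 0.6656 (leading, φ = -48.3°)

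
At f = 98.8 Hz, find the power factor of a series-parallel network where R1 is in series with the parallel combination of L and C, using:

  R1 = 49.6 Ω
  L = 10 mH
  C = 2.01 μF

Step 1 — Angular frequency: ω = 2π·f = 2π·98.8 = 620.8 rad/s.
Step 2 — Component impedances:
  R1: Z = R = 49.6 Ω
  L: Z = jωL = j·620.8·0.01 = 0 + j6.208 Ω
  C: Z = 1/(jωC) = -j/(ω·C) = 0 - j801.4 Ω
Step 3 — Parallel branch: L || C = 1/(1/L + 1/C) = 0 + j6.256 Ω.
Step 4 — Series with R1: Z_total = R1 + (L || C) = 49.6 + j6.256 Ω = 49.99∠7.2° Ω.
Step 5 — Power factor: PF = cos(φ) = Re(Z)/|Z| = 49.6/49.993 = 0.9921.
Step 6 — Type: Im(Z) = 6.256 ⇒ lagging (phase φ = 7.2°).

PF = 0.9921 (lagging, φ = 7.2°)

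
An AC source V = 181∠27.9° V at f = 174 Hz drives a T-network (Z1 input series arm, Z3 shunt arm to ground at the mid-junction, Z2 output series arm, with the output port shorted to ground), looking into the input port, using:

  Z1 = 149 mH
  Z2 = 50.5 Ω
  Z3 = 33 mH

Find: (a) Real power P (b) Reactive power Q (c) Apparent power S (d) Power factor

Step 1 — Angular frequency: ω = 2π·f = 2π·174 = 1093 rad/s.
Step 2 — Component impedances:
  Z1: Z = jωL = j·1093·0.149 = 0 + j162.9 Ω
  Z2: Z = R = 50.5 Ω
  Z3: Z = jωL = j·1093·0.033 = 0 + j36.08 Ω
Step 3 — With the output port shorted to ground, the output series arm Z2 runs from the junction to ground; the shunt arm Z3 also runs from the junction to ground. They appear in parallel: Z3 || Z2 = 17.06 + j23.89 Ω.
Step 4 — Series with input arm Z1: Z_in = Z1 + (Z3 || Z2) = 17.06 + j186.8 Ω = 187.6∠84.8° Ω.
Step 5 — Source phasor: V = 181∠27.9° V = 160 + j84.7 V.
Step 6 — Current: I = V / Z = 0.5273 - j0.8082 A = 0.965∠-56.9° A.
Step 7 — Complex power: S = V·I* = 15.89 + j173.9 VA.
Step 8 — Real power: P = Re(S) = 15.89 W.
Step 9 — Reactive power: Q = Im(S) = 173.9 VAR.
Step 10 — Apparent power: |S| = 174.7 VA.
Step 11 — Power factor: PF = P/|S| = 0.09098 (lagging).

(a) P = 15.89 W  (b) Q = 173.9 VAR  (c) S = 174.7 VA  (d) PF = 0.09098 (lagging)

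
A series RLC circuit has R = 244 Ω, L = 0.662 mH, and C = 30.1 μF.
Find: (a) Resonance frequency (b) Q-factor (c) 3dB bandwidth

Step 1 — Resonance: ω₀ = 1/√(LC) = 1/√(0.000662·3.01e-05) = 7084 rad/s.
Step 2 — f₀ = ω₀/(2π) = 1127 Hz.
Step 3 — Series Q: Q = ω₀L/R = 7084·0.000662/244 = 0.01922.
Step 4 — Bandwidth: Δω = ω₀/Q = 3.686e+05 rad/s; BW = Δω/(2π) = 5.866e+04 Hz.

(a) f₀ = 1127 Hz  (b) Q = 0.01922  (c) BW = 5.866e+04 Hz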